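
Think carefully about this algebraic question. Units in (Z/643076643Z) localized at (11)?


Local ring = Z/214358881Z.
phi(214358881) = 11^7*(11-1) = 194871710


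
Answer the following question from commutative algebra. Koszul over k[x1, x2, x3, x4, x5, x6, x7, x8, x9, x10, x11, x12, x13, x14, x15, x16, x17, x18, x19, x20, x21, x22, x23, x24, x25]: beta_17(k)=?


C(n,i)=C(25,17)=1081575


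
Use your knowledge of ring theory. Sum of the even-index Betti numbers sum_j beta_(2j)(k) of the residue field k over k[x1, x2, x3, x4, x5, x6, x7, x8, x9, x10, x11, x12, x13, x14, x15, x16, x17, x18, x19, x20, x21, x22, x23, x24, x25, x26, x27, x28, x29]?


Koszul resolution: beta_i(k)=C(n,i), n=29
sum_even C(29,i) = 2^(n-1) = 2^28 = 268435456


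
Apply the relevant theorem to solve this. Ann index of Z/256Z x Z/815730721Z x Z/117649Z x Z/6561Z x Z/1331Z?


Exponent = lcm of the cyclic orders; pairwise coprime => product.
2^8*13^8*7^6*3^8*11^3=256*815730721*117649*6561*1331=214547331428941855728384


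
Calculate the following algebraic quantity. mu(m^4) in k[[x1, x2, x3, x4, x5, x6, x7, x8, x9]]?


C(n+d-1,d)=C(12,4)=495


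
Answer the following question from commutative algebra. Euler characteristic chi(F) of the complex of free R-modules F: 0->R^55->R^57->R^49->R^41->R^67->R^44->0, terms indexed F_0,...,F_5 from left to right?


chi = sum (-1)^i * rank:
(-1)^0*55=55
(-1)^1*57=-57
(-1)^2*49=49
(-1)^3*41=-41
(-1)^4*67=67
(-1)^5*44=-44
chi=29


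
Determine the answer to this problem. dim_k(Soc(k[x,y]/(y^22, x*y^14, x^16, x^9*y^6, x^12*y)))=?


Socle = ann(m) = span of standard monomials u with x*u, y*u in I (staircase corners).
Minimal generators: x^16, x^12*y, x^9*y^6, x*y^14, y^22
Corners: y^21, x^8y^13, x^11y^5, x^15
Socle dim=4


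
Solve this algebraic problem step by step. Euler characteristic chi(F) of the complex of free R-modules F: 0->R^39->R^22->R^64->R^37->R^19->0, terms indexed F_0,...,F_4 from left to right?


chi = sum (-1)^i * rank:
(-1)^0*39=39
(-1)^1*22=-22
(-1)^2*64=64
(-1)^3*37=-37
(-1)^4*19=19
chi=63


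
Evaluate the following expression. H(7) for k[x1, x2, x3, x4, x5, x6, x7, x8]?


C(d+n-1,n-1)=C(14,7)=3432


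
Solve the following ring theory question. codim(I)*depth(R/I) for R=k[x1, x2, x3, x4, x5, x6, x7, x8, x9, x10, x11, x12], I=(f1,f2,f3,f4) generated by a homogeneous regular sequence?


codim=4, depth=dim(R/I)=12-4=8
Product=4*8=32


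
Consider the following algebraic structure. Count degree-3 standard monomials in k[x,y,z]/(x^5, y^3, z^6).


Need i<5, j<3, k<6 with i+j+k=3.
For each i, j ranges over max(0,3-i-5)..min(2,3-i):
  i=0: j in [0,2] -> 3
  i=1: j in [0,2] -> 3
  i=2: j in [0,1] -> 2
  i=3: j in [0,0] -> 1
H(3) = 3+3+2+1 = 9


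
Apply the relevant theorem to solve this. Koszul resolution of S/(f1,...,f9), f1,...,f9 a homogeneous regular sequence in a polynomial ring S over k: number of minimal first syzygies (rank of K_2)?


Regular sequence => Koszul complex is the minimal free resolution.
Syz_1 minimally generated by Koszul relations f_i*e_j - f_j*e_i (i<j): mu(Syz_1) = beta_2 = C(m,2) = m(m-1)/2
m=9
9*8/2 = 36


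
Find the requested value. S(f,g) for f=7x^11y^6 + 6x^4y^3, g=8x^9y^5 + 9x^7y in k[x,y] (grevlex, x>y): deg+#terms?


LT(f)=7x^11y^6, LT(g)=8x^9y^5
lcm(LM)=x^11y^6
S(f,g) (scaled by 56 to clear denominators) = 8*f - 7x^2y*g = -63x^9y^2 + 48x^4y^3
2 terms, deg 11.
11+2=13


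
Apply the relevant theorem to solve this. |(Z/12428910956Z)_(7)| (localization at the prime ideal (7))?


7-primary part: 12428910956=7^10*44
Size=7^10=282475249


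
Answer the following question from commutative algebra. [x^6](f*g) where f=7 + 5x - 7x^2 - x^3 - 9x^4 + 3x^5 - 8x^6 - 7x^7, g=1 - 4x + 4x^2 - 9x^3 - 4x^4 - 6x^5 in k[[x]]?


[x^6] = sum a_i*b_j, i+j=6
  5*-6=-30
  -7*-4=28
  -1*-9=9
  -9*4=-36
  3*-4=-12
  -8*1=-8
Sum=-49


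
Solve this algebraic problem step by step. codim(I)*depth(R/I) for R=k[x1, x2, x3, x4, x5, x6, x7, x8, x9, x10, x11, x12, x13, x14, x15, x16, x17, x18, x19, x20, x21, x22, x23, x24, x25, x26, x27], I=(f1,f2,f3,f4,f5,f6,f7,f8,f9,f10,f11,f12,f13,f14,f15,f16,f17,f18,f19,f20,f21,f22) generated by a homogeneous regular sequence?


codim=22, depth=dim(R/I)=27-22=5
Product=22*5=110


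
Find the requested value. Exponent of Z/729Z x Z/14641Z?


Exponent = lcm of the cyclic orders; pairwise coprime => product.
3^6*11^4=729*14641=10673289


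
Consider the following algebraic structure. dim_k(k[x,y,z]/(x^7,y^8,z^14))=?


Basis: x^iy^jz^k, i<7,j<8,k<14
7*8*14=784


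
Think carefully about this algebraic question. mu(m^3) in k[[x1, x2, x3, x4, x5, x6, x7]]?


C(n+d-1,d)=C(9,3)=84


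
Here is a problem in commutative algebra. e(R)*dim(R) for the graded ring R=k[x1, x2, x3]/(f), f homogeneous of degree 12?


e(R)=deg(f)=12, dim(R)=3-1=2
e*dim=12*2=24


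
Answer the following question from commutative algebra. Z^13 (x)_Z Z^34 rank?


rank(M(x)N) = rank(M)*rank(N)
13*34 = 442


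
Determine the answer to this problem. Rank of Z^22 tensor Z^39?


rank(M(x)N) = rank(M)*rank(N)
22*39 = 858


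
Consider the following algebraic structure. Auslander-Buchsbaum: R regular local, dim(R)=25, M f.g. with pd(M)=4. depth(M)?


pd+depth=depth(R)=25
depth=25-4=21


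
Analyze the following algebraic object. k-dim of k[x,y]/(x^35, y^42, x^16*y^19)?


k[x,y]/I, I = (x^35, y^42, x^16*y^19)
Rect: 35x42=1470. Corner: (35-16)x(42-19)=437.
dim = 1470-437 = 1033


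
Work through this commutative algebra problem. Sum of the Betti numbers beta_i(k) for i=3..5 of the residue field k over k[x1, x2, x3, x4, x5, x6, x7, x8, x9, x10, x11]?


Koszul resolution: beta_i(k)=C(n,i), n=11
C(11,3)=165, C(11,4)=330, C(11,5)=462
Sum=957


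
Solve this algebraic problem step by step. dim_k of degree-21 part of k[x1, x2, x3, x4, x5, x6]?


C(d+n-1,n-1)=C(26,5)=65780


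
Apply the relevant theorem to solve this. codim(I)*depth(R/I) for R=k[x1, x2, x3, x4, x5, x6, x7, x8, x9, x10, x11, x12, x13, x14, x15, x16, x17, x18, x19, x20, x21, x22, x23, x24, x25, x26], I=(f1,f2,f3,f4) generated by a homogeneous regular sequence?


codim=4, depth=dim(R/I)=26-4=22
Product=4*22=88


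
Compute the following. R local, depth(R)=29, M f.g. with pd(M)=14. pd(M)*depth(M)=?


pd+depth=29
depth=29-14=15
pd*depth=14*15=210


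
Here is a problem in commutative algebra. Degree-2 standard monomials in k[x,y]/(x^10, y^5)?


k[x,y], I = (x^10, y^5), d = 2
Need i < 10 and d-i < 5.
Range: 0 <= i <= 2.
H(2) = 3


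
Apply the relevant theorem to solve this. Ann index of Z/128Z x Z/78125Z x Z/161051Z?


Exponent = lcm of the cyclic orders; pairwise coprime => product.
2^7*5^7*11^5=128*78125*161051=1610510000000


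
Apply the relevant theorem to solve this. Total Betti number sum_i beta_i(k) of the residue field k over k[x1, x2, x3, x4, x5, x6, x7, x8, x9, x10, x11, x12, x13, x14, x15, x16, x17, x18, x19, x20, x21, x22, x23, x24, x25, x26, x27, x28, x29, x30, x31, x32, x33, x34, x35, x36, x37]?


Koszul resolution: beta_i(k)=C(n,i), n=37
sum_i C(37,i) = 2^37 = 137438953472


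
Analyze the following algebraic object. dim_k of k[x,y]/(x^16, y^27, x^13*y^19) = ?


k[x,y]/I, I = (x^16, y^27, x^13*y^19)
Rect: 16x27=432. Corner: (16-13)x(27-19)=24.
dim = 432-24 = 408


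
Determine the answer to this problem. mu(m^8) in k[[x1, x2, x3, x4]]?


C(n+d-1,d)=C(11,8)=165


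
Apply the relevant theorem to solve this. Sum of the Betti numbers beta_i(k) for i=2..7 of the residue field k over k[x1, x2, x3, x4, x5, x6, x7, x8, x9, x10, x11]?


Koszul resolution: beta_i(k)=C(n,i), n=11
C(11,2)=55, C(11,3)=165, C(11,4)=330, C(11,5)=462, C(11,6)=462, C(11,7)=330
Sum=1804


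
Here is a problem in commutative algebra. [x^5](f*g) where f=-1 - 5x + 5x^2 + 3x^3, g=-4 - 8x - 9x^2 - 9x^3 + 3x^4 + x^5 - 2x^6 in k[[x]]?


[x^5] = sum a_i*b_j, i+j=5
  -1*1=-1
  -5*3=-15
  5*-9=-45
  3*-9=-27
Sum=-88


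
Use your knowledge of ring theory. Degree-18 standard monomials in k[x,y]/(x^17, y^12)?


k[x,y], I = (x^17, y^12), d = 18
Need i < 17 and d-i < 12.
Range: 7 <= i <= 16.
H(18) = 10


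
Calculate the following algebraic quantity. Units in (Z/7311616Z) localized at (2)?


Local ring = Z/256Z.
phi(256) = 2^7*(2-1) = 128


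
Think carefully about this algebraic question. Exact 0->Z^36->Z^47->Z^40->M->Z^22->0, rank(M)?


Alt sum=0:
(-1)^0*36 + (-1)^1*47 + (-1)^2*40 + (-1)^3*? + (-1)^4*22=0
rank(M)=51


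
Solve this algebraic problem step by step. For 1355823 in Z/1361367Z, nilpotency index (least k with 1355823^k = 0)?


1355823^k mod 1361367:
k=1: 1355823
k=2: 785862
k=3: 916839
k=4: 388962
k=5: 0
First zero at k = 5


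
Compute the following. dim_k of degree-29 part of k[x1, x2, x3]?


C(d+n-1,n-1)=C(31,2)=465


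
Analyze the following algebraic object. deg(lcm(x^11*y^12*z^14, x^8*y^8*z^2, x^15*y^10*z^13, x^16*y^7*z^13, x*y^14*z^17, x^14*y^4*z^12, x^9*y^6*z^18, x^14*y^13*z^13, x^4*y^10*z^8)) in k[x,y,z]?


lcm = componentwise max:
x: max(11,8,15,16,1,14,9,14,4)=16
y: max(12,8,10,7,14,4,6,13,10)=14
z: max(14,2,13,13,17,12,18,13,8)=18
Total=16+14+18=48


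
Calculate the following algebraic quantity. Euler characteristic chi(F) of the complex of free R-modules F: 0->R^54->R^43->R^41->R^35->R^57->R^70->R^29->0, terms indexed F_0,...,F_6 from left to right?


chi = sum (-1)^i * rank:
(-1)^0*54=54
(-1)^1*43=-43
(-1)^2*41=41
(-1)^3*35=-35
(-1)^4*57=57
(-1)^5*70=-70
(-1)^6*29=29
chi=33


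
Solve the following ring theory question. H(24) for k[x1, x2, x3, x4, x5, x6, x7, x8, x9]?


C(d+n-1,n-1)=C(32,8)=10518300


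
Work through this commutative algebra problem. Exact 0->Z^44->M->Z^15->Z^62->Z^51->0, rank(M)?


Alt sum=0:
(-1)^0*44 + (-1)^1*? + (-1)^2*15 + (-1)^3*62 + (-1)^4*51=0
rank(M)=48


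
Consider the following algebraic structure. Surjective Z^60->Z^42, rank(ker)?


rank(ker) = 60-42 = 18


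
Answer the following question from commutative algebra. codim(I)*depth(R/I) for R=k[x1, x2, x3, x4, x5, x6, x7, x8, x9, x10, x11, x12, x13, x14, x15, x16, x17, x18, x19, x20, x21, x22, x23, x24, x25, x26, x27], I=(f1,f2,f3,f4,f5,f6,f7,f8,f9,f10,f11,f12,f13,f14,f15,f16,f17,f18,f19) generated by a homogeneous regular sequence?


codim=19, depth=dim(R/I)=27-19=8
Product=19*8=152


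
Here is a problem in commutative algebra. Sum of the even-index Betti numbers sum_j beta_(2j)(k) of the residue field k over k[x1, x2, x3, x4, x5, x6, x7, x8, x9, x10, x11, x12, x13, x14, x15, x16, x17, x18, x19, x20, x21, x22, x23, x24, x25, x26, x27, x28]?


Koszul resolution: beta_i(k)=C(n,i), n=28
sum_even C(28,i) = 2^(n-1) = 2^27 = 134217728


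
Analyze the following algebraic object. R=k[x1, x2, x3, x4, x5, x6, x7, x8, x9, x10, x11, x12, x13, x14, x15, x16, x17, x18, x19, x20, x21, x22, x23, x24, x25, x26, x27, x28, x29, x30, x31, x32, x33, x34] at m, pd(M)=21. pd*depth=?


pd+depth=34
depth=34-21=13
pd*depth=21*13=273


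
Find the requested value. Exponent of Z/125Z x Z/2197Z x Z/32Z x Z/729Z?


Exponent = lcm of the cyclic orders; pairwise coprime => product.
5^3*13^3*2^5*3^6=125*2197*32*729=6406452000


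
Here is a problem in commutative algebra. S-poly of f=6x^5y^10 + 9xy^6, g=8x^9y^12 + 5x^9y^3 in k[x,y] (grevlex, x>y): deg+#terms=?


LT(f)=6x^5y^10, LT(g)=8x^9y^12
lcm(LM)=x^9y^12
S(f,g) (scaled by 48 to clear denominators) = 8x^4y^2*f - 6*g = 72x^5y^8 - 30x^9y^3
2 terms, deg 13.
13+2=15


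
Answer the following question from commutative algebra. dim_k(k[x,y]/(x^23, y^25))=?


Basis: x^i*y^j, i<23, j<25
23*25=575


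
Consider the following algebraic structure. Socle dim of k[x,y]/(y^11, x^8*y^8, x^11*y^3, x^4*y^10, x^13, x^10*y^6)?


Socle = ann(m) = span of standard monomials u with x*u, y*u in I (staircase corners).
Minimal generators: x^13, x^11*y^3, x^10*y^6, x^8*y^8, x^4*y^10, y^11
Corners: x^3y^10, x^7y^9, x^9y^7, x^10y^5, x^12y^2
Socle dim=5


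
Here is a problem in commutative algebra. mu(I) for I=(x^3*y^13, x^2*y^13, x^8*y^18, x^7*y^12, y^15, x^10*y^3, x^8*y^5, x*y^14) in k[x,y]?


Remove redundant (divisible by others).
x^3*y^13 redundant.
x^8*y^18 redundant.
Min: x^10*y^3, x^8*y^5, x^7*y^12, x^2*y^13, x*y^14, y^15
Count=6


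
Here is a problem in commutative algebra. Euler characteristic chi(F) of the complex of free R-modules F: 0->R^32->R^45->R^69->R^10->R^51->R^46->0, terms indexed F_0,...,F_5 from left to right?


chi = sum (-1)^i * rank:
(-1)^0*32=32
(-1)^1*45=-45
(-1)^2*69=69
(-1)^3*10=-10
(-1)^4*51=51
(-1)^5*46=-46
chi=51


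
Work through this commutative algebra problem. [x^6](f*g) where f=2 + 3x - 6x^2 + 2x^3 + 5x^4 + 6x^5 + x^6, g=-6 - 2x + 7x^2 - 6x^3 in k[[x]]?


[x^6] = sum a_i*b_j, i+j=6
  2*-6=-12
  5*7=35
  6*-2=-12
  1*-6=-6
Sum=5


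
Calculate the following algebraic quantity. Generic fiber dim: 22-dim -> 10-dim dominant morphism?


dim(fiber)=dim(X)-dim(Y)=22-10=12


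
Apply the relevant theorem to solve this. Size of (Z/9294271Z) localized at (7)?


7-primary part: 9294271=7^6*79
Size=7^6=117649


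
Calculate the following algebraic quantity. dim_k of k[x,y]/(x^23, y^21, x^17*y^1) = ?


k[x,y]/I, I = (x^23, y^21, x^17*y^1)
Rect: 23x21=483. Corner: (23-17)x(21-1)=120.
dim = 483-120 = 363


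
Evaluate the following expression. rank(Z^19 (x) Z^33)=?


rank(M(x)N) = rank(M)*rank(N)
19*33 = 627


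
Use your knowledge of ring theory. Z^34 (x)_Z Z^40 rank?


rank(M(x)N) = rank(M)*rank(N)
34*40 = 1360


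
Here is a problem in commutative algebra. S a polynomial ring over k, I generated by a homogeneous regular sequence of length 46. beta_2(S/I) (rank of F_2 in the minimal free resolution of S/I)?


Regular sequence => Koszul complex is the minimal free resolution.
Syz_1 minimally generated by Koszul relations f_i*e_j - f_j*e_i (i<j): mu(Syz_1) = beta_2 = C(m,2) = m(m-1)/2
m=46
46*45/2 = 1035


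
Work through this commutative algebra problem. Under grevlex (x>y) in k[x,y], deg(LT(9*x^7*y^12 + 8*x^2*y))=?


LT: 9*x^7*y^12
deg_x=7, deg_y=12
Total=7+12=19


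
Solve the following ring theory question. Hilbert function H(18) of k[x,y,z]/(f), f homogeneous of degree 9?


C(20,2)-C(11,2)=190-55=135


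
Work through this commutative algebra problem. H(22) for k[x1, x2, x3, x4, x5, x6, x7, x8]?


C(d+n-1,n-1)=C(29,7)=1560780


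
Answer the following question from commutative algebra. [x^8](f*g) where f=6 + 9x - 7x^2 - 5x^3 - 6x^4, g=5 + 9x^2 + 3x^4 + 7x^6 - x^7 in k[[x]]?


[x^8] = sum a_i*b_j, i+j=8
  9*-1=-9
  -7*7=-49
  -6*3=-18
Sum=-76


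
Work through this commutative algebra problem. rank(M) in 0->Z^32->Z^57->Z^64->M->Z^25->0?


Alt sum=0:
(-1)^0*32 + (-1)^1*57 + (-1)^2*64 + (-1)^3*? + (-1)^4*25=0
rank(M)=64


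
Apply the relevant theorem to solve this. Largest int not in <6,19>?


gcd(6,19)=1 => F=ab-a-b=6*19-6-19=114-25=89


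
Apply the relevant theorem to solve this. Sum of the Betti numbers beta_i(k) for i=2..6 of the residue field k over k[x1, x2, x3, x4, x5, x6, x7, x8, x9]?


Koszul resolution: beta_i(k)=C(n,i), n=9
C(9,2)=36, C(9,3)=84, C(9,4)=126, C(9,5)=126, C(9,6)=84
Sum=456


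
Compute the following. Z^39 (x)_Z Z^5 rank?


rank(M(x)N) = rank(M)*rank(N)
39*5 = 195


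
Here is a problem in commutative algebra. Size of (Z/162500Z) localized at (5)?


5-primary part: 162500=5^5*52
Size=5^5=3125


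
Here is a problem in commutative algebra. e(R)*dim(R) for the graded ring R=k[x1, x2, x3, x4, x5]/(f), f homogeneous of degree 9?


e(R)=deg(f)=9, dim(R)=5-1=4
e*dim=9*4=36


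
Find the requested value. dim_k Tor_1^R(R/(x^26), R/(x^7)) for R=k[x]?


Tor_1(R/I,R/J)=(I cap J)/IJ=(x^26)/(x^33)
dim=33-26=min(26,7)=7


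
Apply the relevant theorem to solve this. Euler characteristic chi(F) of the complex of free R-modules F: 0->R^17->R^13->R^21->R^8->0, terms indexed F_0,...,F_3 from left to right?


chi = sum (-1)^i * rank:
(-1)^0*17=17
(-1)^1*13=-13
(-1)^2*21=21
(-1)^3*8=-8
chi=17


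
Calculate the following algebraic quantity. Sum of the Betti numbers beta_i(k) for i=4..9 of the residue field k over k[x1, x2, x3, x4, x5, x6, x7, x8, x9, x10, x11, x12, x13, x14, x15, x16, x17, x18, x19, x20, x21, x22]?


Koszul resolution: beta_i(k)=C(n,i), n=22
C(22,4)=7315, C(22,5)=26334, C(22,6)=74613, C(22,7)=170544, C(22,8)=319770, C(22,9)=497420
Sum=1095996


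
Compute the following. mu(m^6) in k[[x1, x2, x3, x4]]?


C(n+d-1,d)=C(9,6)=84


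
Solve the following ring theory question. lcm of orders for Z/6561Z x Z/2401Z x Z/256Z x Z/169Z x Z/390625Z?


Exponent = lcm of the cyclic orders; pairwise coprime => product.
3^8*7^4*2^8*13^2*5^8=6561*2401*256*169*390625=266225040900000000


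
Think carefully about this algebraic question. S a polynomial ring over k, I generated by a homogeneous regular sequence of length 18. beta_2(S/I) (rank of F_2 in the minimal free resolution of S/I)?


Regular sequence => Koszul complex is the minimal free resolution.
Syz_1 minimally generated by Koszul relations f_i*e_j - f_j*e_i (i<j): mu(Syz_1) = beta_2 = C(m,2) = m(m-1)/2
m=18
18*17/2 = 153


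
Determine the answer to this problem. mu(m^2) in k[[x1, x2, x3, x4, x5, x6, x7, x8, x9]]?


C(n+d-1,d)=C(10,2)=45


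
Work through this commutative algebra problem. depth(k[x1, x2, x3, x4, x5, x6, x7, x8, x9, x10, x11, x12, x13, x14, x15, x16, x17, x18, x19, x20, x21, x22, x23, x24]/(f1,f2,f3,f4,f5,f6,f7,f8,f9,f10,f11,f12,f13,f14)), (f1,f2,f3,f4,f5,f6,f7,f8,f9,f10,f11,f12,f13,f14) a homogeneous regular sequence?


depth(R)=24
depth(R/I)=24-14=10


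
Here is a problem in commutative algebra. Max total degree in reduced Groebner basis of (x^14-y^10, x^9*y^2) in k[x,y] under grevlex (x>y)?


LT(f1)=x^14, LT(f2)=x^9y^2, lcm=x^14y^2
S(f1,f2) = y^2*f1 - x^5*f2 = -y^12
Reduced GB = {f1, f2, y^12}; degrees 14, 11, 12
Max = 14


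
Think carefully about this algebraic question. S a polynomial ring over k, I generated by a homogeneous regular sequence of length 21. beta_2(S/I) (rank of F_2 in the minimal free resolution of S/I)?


Regular sequence => Koszul complex is the minimal free resolution.
Syz_1 minimally generated by Koszul relations f_i*e_j - f_j*e_i (i<j): mu(Syz_1) = beta_2 = C(m,2) = m(m-1)/2
m=21
21*20/2 = 210


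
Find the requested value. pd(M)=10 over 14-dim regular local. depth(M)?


pd+depth=depth(R)=14
depth=14-10=4


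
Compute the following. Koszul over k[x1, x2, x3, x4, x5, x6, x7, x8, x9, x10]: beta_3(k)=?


C(n,i)=C(10,3)=120


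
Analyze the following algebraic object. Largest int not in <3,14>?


gcd(3,14)=1 => F=ab-a-b=3*14-3-14=42-17=25


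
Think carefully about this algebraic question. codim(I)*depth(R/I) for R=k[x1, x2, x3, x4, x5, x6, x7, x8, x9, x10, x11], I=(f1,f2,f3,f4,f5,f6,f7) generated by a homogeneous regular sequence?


codim=7, depth=dim(R/I)=11-7=4
Product=7*4=28


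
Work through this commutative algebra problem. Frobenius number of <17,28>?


gcd(17,28)=1 => F=ab-a-b=17*28-17-28=476-45=431


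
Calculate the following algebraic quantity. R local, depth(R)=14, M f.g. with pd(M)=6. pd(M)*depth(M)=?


pd+depth=14
depth=14-6=8
pd*depth=6*8=48


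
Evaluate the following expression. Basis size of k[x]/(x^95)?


Basis: 1,x,...,x^94
dim=95


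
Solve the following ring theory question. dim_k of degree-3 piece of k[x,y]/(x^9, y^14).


k[x,y], I = (x^9, y^14), d = 3
Need i < 9 and d-i < 14.
Range: 0 <= i <= 3.
H(3) = 4


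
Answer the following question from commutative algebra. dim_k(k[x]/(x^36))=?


Basis: 1,x,...,x^35
dim=36


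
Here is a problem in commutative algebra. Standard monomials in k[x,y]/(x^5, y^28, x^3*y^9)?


k[x,y]/I, I = (x^5, y^28, x^3*y^9)
Rect: 5x28=140. Corner: (5-3)x(28-9)=38.
dim = 140-38 = 102


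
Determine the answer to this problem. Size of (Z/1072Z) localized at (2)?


2-primary part: 1072=2^4*67
Size=2^4=16


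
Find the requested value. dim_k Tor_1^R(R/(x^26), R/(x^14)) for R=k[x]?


Tor_1(R/I,R/J)=(I cap J)/IJ=(x^26)/(x^40)
dim=40-26=min(26,14)=14


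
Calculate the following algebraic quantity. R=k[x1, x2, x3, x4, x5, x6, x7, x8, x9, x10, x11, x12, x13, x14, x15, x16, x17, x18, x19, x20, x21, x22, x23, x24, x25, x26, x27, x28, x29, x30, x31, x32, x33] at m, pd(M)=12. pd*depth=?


pd+depth=33
depth=33-12=21
pd*depth=12*21=252


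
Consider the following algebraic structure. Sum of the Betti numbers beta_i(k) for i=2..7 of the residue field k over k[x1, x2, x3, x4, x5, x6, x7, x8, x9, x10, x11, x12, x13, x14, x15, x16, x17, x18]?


Koszul resolution: beta_i(k)=C(n,i), n=18
C(18,2)=153, C(18,3)=816, C(18,4)=3060, C(18,5)=8568, C(18,6)=18564, C(18,7)=31824
Sum=62985


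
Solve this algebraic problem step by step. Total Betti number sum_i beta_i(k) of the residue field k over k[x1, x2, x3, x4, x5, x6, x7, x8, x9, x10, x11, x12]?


Koszul resolution: beta_i(k)=C(n,i), n=12
sum_i C(12,i) = 2^12 = 4096


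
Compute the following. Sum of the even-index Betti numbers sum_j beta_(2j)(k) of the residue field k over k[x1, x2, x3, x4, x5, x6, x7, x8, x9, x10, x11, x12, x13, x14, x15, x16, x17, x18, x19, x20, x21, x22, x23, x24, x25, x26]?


Koszul resolution: beta_i(k)=C(n,i), n=26
sum_even C(26,i) = 2^(n-1) = 2^25 = 33554432


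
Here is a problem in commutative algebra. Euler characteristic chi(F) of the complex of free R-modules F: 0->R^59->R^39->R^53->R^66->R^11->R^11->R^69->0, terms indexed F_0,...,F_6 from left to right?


chi = sum (-1)^i * rank:
(-1)^0*59=59
(-1)^1*39=-39
(-1)^2*53=53
(-1)^3*66=-66
(-1)^4*11=11
(-1)^5*11=-11
(-1)^6*69=69
chi=76


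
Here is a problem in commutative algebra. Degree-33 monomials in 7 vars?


C(d+n-1,n-1)=C(39,6)=3262623


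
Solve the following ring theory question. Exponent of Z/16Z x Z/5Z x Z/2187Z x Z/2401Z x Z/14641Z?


Exponent = lcm of the cyclic orders; pairwise coprime => product.
2^4*5^1*3^7*7^4*11^4=16*5*2187*2401*14641=6150376053360


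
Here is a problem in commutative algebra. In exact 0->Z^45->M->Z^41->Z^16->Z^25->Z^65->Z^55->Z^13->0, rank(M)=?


Alt sum=0:
(-1)^0*45 + (-1)^1*? + (-1)^2*41 + (-1)^3*16 + (-1)^4*25 + (-1)^5*65 + (-1)^6*55 + (-1)^7*13=0
rank(M)=72


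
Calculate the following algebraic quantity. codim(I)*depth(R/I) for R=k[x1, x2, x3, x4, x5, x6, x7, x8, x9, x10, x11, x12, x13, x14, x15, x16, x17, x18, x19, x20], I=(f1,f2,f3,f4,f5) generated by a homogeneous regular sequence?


codim=5, depth=dim(R/I)=20-5=15
Product=5*15=75


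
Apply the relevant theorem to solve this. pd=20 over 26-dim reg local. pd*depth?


pd+depth=26
depth=26-20=6
pd*depth=20*6=120


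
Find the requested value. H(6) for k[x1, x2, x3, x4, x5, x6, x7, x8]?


C(d+n-1,n-1)=C(13,7)=1716


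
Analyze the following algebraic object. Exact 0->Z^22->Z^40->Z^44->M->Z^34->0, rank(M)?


Alt sum=0:
(-1)^0*22 + (-1)^1*40 + (-1)^2*44 + (-1)^3*? + (-1)^4*34=0
rank(M)=60


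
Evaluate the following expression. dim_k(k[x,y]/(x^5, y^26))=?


Basis: x^i*y^j, i<5, j<26
5*26=130


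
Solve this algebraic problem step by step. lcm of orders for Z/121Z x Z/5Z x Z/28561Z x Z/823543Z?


Exponent = lcm of the cyclic orders; pairwise coprime => product.
11^2*5^1*13^4*7^7=121*5*28561*823543=14230333031915


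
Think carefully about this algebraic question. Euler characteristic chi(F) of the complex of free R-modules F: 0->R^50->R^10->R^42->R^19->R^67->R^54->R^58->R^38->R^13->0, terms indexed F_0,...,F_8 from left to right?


chi = sum (-1)^i * rank:
(-1)^0*50=50
(-1)^1*10=-10
(-1)^2*42=42
(-1)^3*19=-19
(-1)^4*67=67
(-1)^5*54=-54
(-1)^6*58=58
(-1)^7*38=-38
(-1)^8*13=13
chi=109


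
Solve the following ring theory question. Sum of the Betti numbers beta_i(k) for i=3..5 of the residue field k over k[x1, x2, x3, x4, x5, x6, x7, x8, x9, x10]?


Koszul resolution: beta_i(k)=C(n,i), n=10
C(10,3)=120, C(10,4)=210, C(10,5)=252
Sum=582


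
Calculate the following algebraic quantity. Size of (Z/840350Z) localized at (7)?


7-primary part: 840350=7^5*50
Size=7^5=16807


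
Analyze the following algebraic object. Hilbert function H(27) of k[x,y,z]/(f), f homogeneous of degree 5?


C(29,2)-C(24,2)=406-276=130


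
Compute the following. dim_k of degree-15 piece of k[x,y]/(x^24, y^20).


k[x,y], I = (x^24, y^20), d = 15
Need i < 24 and d-i < 20.
Range: 0 <= i <= 15.
H(15) = 16


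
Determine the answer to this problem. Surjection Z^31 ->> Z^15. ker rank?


rank(ker) = 31-15 = 16


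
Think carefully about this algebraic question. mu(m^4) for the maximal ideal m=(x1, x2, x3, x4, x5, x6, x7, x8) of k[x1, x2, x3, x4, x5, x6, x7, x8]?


Graded Nakayama: mu(m^d) = dim_k (m^d/m^(d+1)) = #degree-4 monomials in 8 vars
C(n+d-1,d)=C(11,4)=330


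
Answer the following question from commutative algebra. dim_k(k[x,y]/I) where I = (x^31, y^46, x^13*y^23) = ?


k[x,y]/I, I = (x^31, y^46, x^13*y^23)
Rect: 31x46=1426. Corner: (31-13)x(46-23)=414.
dim = 1426-414 = 1012


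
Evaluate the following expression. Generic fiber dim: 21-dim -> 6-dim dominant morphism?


dim(fiber)=dim(X)-dim(Y)=21-6=15


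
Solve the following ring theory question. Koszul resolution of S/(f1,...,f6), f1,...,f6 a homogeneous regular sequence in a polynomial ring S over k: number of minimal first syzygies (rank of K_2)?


Regular sequence => Koszul complex is the minimal free resolution.
Syz_1 minimally generated by Koszul relations f_i*e_j - f_j*e_i (i<j): mu(Syz_1) = beta_2 = C(m,2) = m(m-1)/2
m=6
6*5/2 = 15


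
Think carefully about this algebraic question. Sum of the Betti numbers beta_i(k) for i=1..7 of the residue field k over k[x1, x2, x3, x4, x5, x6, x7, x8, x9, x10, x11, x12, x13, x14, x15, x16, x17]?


Koszul resolution: beta_i(k)=C(n,i), n=17
C(17,1)=17, C(17,2)=136, C(17,3)=680, C(17,4)=2380, C(17,5)=6188, C(17,6)=12376, C(17,7)=19448
Sum=41225


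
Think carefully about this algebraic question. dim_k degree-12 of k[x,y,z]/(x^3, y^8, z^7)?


Need i<3, j<8, k<7 with i+j+k=12.
For each i, j ranges over max(0,12-i-6)..min(7,12-i):
  i=0: j in [6,7] -> 2
  i=1: j in [5,7] -> 3
  i=2: j in [4,7] -> 4
H(12) = 2+3+4 = 9


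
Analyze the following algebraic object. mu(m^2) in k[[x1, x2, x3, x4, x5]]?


C(n+d-1,d)=C(6,2)=15


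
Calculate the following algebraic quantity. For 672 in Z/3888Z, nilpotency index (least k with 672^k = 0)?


672^k mod 3888:
k=1: 672
k=2: 576
k=3: 2160
k=4: 1296
k=5: 0
First zero at k = 5


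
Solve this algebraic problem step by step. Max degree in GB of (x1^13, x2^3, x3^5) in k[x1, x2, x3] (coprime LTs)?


Pure powers, coprime LTs => already GB.
Degrees: 13, 3, 5
Max=13


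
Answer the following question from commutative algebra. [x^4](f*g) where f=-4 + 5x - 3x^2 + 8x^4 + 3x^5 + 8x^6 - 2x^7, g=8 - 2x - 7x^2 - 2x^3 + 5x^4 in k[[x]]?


[x^4] = sum a_i*b_j, i+j=4
  -4*5=-20
  5*-2=-10
  -3*-7=21
  8*8=64
Sum=55


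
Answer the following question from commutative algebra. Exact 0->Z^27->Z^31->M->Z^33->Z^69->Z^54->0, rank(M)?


Alt sum=0:
(-1)^0*27 + (-1)^1*31 + (-1)^2*? + (-1)^3*33 + (-1)^4*69 + (-1)^5*54=0
rank(M)=22


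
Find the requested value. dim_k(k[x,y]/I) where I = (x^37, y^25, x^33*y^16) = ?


k[x,y]/I, I = (x^37, y^25, x^33*y^16)
Rect: 37x25=925. Corner: (37-33)x(25-16)=36.
dim = 925-36 = 889


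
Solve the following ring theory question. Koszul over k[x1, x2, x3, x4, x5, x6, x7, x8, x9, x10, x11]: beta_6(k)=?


C(n,i)=C(11,6)=462


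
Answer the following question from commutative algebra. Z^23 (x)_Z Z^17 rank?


rank(M(x)N) = rank(M)*rank(N)
23*17 = 391


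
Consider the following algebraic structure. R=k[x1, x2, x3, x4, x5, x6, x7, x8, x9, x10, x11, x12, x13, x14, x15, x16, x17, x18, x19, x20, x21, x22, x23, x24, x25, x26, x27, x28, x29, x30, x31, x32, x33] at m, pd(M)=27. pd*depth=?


pd+depth=33
depth=33-27=6
pd*depth=27*6=162


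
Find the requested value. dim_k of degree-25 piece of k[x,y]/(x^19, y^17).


k[x,y], I = (x^19, y^17), d = 25
Need i < 19 and d-i < 17.
Range: 9 <= i <= 18.
H(25) = 10


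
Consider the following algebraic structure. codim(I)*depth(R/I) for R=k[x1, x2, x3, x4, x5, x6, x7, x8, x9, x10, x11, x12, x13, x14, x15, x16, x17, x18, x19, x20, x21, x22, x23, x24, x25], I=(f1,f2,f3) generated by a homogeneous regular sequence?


codim=3, depth=dim(R/I)=25-3=22
Product=3*22=66


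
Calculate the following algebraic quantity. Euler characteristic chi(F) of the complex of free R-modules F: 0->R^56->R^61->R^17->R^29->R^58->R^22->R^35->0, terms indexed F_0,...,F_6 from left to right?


chi = sum (-1)^i * rank:
(-1)^0*56=56
(-1)^1*61=-61
(-1)^2*17=17
(-1)^3*29=-29
(-1)^4*58=58
(-1)^5*22=-22
(-1)^6*35=35
chi=54


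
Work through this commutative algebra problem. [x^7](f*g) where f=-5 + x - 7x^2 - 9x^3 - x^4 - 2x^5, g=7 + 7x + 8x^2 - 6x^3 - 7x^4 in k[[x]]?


[x^7] = sum a_i*b_j, i+j=7
  -9*-7=63
  -1*-6=6
  -2*8=-16
Sum=53


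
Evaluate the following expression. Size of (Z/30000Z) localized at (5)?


5-primary part: 30000=5^4*48
Size=5^4=625


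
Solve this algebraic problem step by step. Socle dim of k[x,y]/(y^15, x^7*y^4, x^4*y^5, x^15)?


Socle = ann(m) = span of standard monomials u with x*u, y*u in I (staircase corners).
Minimal generators: x^15, x^7*y^4, x^4*y^5, y^15
Corners: x^3y^14, x^6y^4, x^14y^3
Socle dim=3


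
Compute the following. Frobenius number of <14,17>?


gcd(14,17)=1 => F=ab-a-b=14*17-14-17=238-31=207


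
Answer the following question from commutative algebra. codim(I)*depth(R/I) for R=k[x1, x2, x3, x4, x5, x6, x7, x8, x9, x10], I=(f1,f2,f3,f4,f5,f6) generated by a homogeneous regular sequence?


codim=6, depth=dim(R/I)=10-6=4
Product=6*4=24


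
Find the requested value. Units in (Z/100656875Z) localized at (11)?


Local ring = Z/161051Z.
phi(161051) = 11^4*(11-1) = 146410


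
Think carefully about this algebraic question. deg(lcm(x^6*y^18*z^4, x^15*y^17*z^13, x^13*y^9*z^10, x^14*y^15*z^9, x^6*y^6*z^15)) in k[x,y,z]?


lcm = componentwise max:
x: max(6,15,13,14,6)=15
y: max(18,17,9,15,6)=18
z: max(4,13,10,9,15)=15
Total=15+18+15=48


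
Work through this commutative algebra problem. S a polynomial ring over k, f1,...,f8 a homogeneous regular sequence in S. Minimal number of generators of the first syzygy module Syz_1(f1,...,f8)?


Regular sequence => Koszul complex is the minimal free resolution.
Syz_1 minimally generated by Koszul relations f_i*e_j - f_j*e_i (i<j): mu(Syz_1) = beta_2 = C(m,2) = m(m-1)/2
m=8
8*7/2 = 28


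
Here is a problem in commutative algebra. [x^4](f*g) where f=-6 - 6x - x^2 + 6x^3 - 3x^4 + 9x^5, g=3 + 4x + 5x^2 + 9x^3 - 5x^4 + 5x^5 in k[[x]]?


[x^4] = sum a_i*b_j, i+j=4
  -6*-5=30
  -6*9=-54
  -1*5=-5
  6*4=24
  -3*3=-9
Sum=-14


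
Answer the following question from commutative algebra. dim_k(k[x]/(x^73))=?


Basis: 1,x,...,x^72
dim=73


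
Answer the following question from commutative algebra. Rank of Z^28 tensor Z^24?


rank(M(x)N) = rank(M)*rank(N)
28*24 = 672


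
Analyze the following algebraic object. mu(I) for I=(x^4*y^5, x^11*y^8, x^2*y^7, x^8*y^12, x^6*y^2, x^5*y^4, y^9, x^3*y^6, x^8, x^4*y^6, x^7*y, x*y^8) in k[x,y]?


Remove redundant (divisible by others).
x^4*y^6 redundant.
x^8*y^12 redundant.
x^11*y^8 redundant.
Min: x^8, x^7*y, x^6*y^2, x^5*y^4, x^4*y^5, x^3*y^6, x^2*y^7, x*y^8, y^9
Count=9


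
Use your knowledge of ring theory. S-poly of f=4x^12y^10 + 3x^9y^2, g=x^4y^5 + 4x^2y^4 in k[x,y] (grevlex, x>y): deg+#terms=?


LT(f)=4x^12y^10, LT(g)=x^4y^5
lcm(LM)=x^12y^10
S(f,g) (scaled by 4 to clear denominators) = 1*f - 4x^8y^5*g = -16x^10y^9 + 3x^9y^2
2 terms, deg 19.
19+2=21


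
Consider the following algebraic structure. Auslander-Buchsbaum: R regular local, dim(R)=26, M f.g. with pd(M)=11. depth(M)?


pd+depth=depth(R)=26
depth=26-11=15


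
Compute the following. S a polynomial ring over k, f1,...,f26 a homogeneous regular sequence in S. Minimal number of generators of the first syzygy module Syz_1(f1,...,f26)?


Regular sequence => Koszul complex is the minimal free resolution.
Syz_1 minimally generated by Koszul relations f_i*e_j - f_j*e_i (i<j): mu(Syz_1) = beta_2 = C(m,2) = m(m-1)/2
m=26
26*25/2 = 325


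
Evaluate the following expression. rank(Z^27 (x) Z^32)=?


rank(M(x)N) = rank(M)*rank(N)
27*32 = 864


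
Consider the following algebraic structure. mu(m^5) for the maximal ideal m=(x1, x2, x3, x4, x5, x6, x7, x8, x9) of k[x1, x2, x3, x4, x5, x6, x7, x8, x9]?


Graded Nakayama: mu(m^d) = dim_k (m^d/m^(d+1)) = #degree-5 monomials in 9 vars
C(n+d-1,d)=C(13,5)=1287


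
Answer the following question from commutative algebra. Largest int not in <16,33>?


gcd(16,33)=1 => F=ab-a-b=16*33-16-33=528-49=479


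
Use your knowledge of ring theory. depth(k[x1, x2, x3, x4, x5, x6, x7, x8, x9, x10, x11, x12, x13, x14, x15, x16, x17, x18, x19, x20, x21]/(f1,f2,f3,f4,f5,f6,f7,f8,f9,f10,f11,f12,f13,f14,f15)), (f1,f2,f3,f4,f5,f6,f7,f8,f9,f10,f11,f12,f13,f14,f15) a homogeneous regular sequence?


depth(R)=21
depth(R/I)=21-15=6


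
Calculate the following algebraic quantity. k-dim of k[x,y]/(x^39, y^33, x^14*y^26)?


k[x,y]/I, I = (x^39, y^33, x^14*y^26)
Rect: 39x33=1287. Corner: (39-14)x(33-26)=175.
dim = 1287-175 = 1112


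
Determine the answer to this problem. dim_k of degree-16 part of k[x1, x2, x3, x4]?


C(d+n-1,n-1)=C(19,3)=969


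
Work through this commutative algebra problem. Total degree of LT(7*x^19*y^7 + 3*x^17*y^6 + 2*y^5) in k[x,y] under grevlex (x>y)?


LT: 7*x^19*y^7
deg_x=19, deg_y=7
Total=19+7=26


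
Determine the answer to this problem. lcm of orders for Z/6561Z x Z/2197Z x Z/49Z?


Exponent = lcm of the cyclic orders; pairwise coprime => product.
3^8*13^3*7^2=6561*2197*49=706311333


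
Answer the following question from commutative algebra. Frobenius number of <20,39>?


gcd(20,39)=1 => F=ab-a-b=20*39-20-39=780-59=721


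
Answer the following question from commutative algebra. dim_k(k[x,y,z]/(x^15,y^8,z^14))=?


Basis: x^iy^jz^k, i<15,j<8,k<14
15*8*14=1680


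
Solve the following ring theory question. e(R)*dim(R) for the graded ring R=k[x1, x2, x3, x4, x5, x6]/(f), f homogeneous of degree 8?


e(R)=deg(f)=8, dim(R)=6-1=5
e*dim=8*5=40


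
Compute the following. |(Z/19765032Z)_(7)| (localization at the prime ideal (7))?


7-primary part: 19765032=7^7*24
Size=7^7=823543


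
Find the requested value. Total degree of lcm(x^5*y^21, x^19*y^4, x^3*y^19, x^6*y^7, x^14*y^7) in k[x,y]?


lcm = componentwise max:
x: max(5,19,3,6,14)=19
y: max(21,4,19,7,7)=21
Total=19+21=40


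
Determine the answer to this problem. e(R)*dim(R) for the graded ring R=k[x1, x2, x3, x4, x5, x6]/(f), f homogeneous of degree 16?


e(R)=deg(f)=16, dim(R)=6-1=5
e*dim=16*5=80


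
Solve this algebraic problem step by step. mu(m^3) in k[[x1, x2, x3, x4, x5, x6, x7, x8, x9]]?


C(n+d-1,d)=C(11,3)=165


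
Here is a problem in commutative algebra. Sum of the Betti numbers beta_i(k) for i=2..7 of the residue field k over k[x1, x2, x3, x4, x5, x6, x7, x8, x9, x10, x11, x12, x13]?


Koszul resolution: beta_i(k)=C(n,i), n=13
C(13,2)=78, C(13,3)=286, C(13,4)=715, C(13,5)=1287, C(13,6)=1716, C(13,7)=1716
Sum=5798


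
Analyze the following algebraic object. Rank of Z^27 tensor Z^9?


rank(M(x)N) = rank(M)*rank(N)
27*9 = 243


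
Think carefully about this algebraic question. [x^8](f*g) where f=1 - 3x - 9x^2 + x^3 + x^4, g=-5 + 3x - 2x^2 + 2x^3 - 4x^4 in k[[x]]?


[x^8] = sum a_i*b_j, i+j=8
  1*-4=-4
Sum=-4


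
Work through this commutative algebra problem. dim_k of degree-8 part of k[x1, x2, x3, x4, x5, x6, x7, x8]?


C(d+n-1,n-1)=C(15,7)=6435


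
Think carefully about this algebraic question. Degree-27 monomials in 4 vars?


C(d+n-1,n-1)=C(30,3)=4060


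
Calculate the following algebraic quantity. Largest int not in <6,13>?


gcd(6,13)=1 => F=ab-a-b=6*13-6-13=78-19=59


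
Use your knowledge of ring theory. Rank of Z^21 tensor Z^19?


rank(M(x)N) = rank(M)*rank(N)
21*19 = 399


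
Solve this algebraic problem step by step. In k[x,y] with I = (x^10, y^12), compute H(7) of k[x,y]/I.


k[x,y], I = (x^10, y^12), d = 7
Need i < 10 and d-i < 12.
Range: 0 <= i <= 7.
H(7) = 8


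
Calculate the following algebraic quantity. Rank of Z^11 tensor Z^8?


rank(M(x)N) = rank(M)*rank(N)
11*8 = 88


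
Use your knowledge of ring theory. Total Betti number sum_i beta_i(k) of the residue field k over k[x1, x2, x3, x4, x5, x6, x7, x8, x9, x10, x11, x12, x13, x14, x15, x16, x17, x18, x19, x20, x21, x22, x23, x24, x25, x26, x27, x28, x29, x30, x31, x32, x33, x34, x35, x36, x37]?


Koszul resolution: beta_i(k)=C(n,i), n=37
sum_i C(37,i) = 2^37 = 137438953472


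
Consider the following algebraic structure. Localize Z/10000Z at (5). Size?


5-primary part: 10000=5^4*16
Size=5^4=625


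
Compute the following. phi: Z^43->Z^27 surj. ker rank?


rank(ker) = 43-27 = 16


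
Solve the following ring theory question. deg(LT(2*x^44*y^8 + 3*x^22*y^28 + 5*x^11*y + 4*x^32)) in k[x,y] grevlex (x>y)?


LT: 2*x^44*y^8
deg_x=44, deg_y=8
Total=44+8=52


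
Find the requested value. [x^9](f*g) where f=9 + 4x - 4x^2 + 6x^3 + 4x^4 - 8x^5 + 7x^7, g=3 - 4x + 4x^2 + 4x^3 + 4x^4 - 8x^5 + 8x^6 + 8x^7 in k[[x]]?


[x^9] = sum a_i*b_j, i+j=9
  -4*8=-32
  6*8=48
  4*-8=-32
  -8*4=-32
  7*4=28
Sum=-20


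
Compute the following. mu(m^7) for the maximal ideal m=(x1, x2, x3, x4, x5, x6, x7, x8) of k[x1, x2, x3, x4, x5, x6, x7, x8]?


Graded Nakayama: mu(m^d) = dim_k (m^d/m^(d+1)) = #degree-7 monomials in 8 vars
C(n+d-1,d)=C(14,7)=3432


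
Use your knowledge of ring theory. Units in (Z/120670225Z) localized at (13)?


Local ring = Z/4826809Z.
phi(4826809) = 13^5*(13-1) = 4455516


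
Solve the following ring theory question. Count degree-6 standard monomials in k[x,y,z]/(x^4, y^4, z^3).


Need i<4, j<4, k<3 with i+j+k=6.
For each i, j ranges over max(0,6-i-2)..min(3,6-i):
  i=0: j in [4,3] -> 0
  i=1: j in [3,3] -> 1
  i=2: j in [2,3] -> 2
  i=3: j in [1,3] -> 3
H(6) = 0+1+2+3 = 6


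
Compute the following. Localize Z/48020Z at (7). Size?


7-primary part: 48020=7^4*20
Size=7^4=2401


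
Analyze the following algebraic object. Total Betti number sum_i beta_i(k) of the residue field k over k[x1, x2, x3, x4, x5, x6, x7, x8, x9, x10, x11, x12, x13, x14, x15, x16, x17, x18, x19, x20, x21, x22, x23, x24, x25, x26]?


Koszul resolution: beta_i(k)=C(n,i), n=26
sum_i C(26,i) = 2^26 = 67108864


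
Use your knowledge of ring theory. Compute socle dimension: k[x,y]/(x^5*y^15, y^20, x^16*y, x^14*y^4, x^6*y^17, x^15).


Socle = ann(m) = span of standard monomials u with x*u, y*u in I (staircase corners).
Redundant generators: x^6*y^17, x^16*y
Minimal generators: x^15, x^14*y^4, x^5*y^15, y^20
Corners: x^4y^19, x^13y^14, x^14y^3
Socle dim=3


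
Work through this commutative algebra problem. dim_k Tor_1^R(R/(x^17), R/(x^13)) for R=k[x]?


Tor_1(R/I,R/J)=(I cap J)/IJ=(x^17)/(x^30)
dim=30-17=min(17,13)=13


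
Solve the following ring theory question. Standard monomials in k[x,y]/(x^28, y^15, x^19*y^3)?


k[x,y]/I, I = (x^28, y^15, x^19*y^3)
Rect: 28x15=420. Corner: (28-19)x(15-3)=108.
dim = 420-108 = 312


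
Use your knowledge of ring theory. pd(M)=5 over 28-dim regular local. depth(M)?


pd+depth=depth(R)=28
depth=28-5=23


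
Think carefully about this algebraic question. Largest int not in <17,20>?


gcd(17,20)=1 => F=ab-a-b=17*20-17-20=340-37=303
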